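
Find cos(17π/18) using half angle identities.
cos(17π/18) = -√((1 + cos 17π/9)/2) = -0.9848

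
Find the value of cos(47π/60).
cos(47π/60) = -0.7771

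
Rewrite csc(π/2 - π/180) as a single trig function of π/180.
csc(π/2 - π/180) = sec(π/180)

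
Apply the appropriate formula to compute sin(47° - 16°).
sin(47° - 16°) = sin 47° cos 16° - cos 47° sin 16° = 0.515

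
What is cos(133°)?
cos(133°) = -0.682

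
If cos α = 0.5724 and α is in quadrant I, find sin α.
sin α = 0.82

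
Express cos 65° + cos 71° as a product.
cos 65° + cos 71° = 2 cos(68°) cos(-3°)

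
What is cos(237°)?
cos(237°) = -0.5446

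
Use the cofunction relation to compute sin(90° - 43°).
sin(90° - 43°) = cos(43°) = 0.7314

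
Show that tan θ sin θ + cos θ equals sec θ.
LHS = sin²θ/cos θ + cos θ = (sin²θ + cos²θ)/cos θ = 1/cos θ = sec θ = RHS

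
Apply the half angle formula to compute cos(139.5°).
cos(139.5°) = -√((1 + cos 279°)/2) = -0.7604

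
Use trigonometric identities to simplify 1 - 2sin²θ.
1 - 2sin²θ = cos(2θ) (using Double angle)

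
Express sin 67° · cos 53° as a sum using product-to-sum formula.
sin 67° cos 53° = (1/2)[sin(67°+53°) + sin(67°-53°)]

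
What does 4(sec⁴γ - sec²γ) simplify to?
4(sec⁴γ - sec²γ) = 4(tan⁴γ + tan²γ) (using Pythagorean)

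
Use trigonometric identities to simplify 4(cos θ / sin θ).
4(cos θ / sin θ) = 4(cot θ) (using Quotient identity)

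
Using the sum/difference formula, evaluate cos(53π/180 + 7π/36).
cos(53π/180 + 7π/36) = cos 53π/180 cos 7π/36 - sin 53π/180 sin 7π/36 = 0.0349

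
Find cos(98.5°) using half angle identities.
cos(98.5°) = -√((1 + cos 197°)/2) = -0.1478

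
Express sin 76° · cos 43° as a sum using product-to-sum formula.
sin 76° cos 43° = (1/2)[sin(76°+43°) + sin(76°-43°)]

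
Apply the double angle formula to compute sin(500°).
sin(500°) = 2 sin 250° cos 250° = 0.6428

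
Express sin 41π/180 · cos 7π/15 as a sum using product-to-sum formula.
sin 41π/180 cos 7π/15 = (1/2)[sin(41π/180+7π/15) + sin(41π/180-7π/15)]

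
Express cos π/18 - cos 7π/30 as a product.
cos π/18 - cos 7π/30 = -2 sin(13π/90) sin(-4π/45)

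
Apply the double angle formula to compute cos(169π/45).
cos(169π/45) = cos²169π/90 - sin²169π/90 = 0.7193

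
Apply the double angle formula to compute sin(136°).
sin(136°) = 2 sin 68° cos 68° = 0.6947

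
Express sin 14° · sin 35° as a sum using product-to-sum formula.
sin 14° sin 35° = (1/2)[cos(14°-35°) - cos(14°+35°)]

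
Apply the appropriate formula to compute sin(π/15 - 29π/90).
sin(π/15 - 29π/90) = sin π/15 cos 29π/90 - cos π/15 sin 29π/90 = -0.7193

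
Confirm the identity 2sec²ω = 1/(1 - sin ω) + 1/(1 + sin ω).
RHS = [(1 + sin ω) + (1 - sin ω)] / [(1 - sin ω)(1 + sin ω)] = 2/(1 - sin²ω) = 2/cos²ω = 2sec²ω = LHS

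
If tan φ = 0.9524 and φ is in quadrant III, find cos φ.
cos φ = -0.7241 (using tan²φ + 1 = sec²φ)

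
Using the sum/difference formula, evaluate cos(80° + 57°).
cos(80° + 57°) = cos 80° cos 57° - sin 80° sin 57° = -0.7314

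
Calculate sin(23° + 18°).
sin(23° + 18°) = sin 23° cos 18° + cos 23° sin 18° = 0.6561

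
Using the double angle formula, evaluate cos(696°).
cos(696°) = cos²348° - sin²348° = 0.9135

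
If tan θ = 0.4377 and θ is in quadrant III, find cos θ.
cos θ = -0.9161 (using tan²θ + 1 = sec²θ)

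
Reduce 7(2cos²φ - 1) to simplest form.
7(2cos²φ - 1) = 7(cos(2φ)) (using Double angle)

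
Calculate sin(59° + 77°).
sin(59° + 77°) = sin 59° cos 77° + cos 59° sin 77° = 0.6947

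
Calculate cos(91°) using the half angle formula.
cos(91°) = -√((1 + cos 182°)/2) = -0.01745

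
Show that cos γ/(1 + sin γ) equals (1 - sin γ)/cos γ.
RHS = (1 - sin γ)(1 + sin γ) / (cos γ(1 + sin γ)) = (1 - sin²γ) / (cos γ(1 + sin γ)) = cos²γ / (cos γ(1 + sin γ)) = cos γ/(1 + sin γ) = LHS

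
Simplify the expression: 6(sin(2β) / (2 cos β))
6(sin(2β) / (2 cos β)) = 6(sin β) (using Double angle)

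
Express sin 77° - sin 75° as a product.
sin 77° - sin 75° = 2 cos(76°) sin(1°)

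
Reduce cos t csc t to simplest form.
cos t csc t = cot t (using Reciprocal + quotient)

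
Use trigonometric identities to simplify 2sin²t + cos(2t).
2sin²t + cos(2t) = 1 (using Double angle)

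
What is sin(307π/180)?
sin(307π/180) = -0.7986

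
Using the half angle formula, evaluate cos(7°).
cos(7°) = √((1 + cos 14°)/2) = 0.9925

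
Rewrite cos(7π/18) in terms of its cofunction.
cos(7π/18) = sin(π/2 - 7π/18) = sin(π/9)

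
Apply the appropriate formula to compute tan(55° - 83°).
tan(55° - 83°) = (tan 55° - tan 83°)/(1 + tan 55° tan 83°) = -0.5317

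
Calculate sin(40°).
sin(40°) = 0.6428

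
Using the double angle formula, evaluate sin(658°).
sin(658°) = 2 sin 329° cos 329° = -0.8829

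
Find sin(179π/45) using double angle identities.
sin(179π/45) = 2 sin 179π/90 cos 179π/90 = -0.06976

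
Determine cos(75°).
cos(75°) = (√6-√2)/4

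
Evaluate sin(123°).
sin(123°) = 0.8387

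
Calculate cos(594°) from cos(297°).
cos(594°) = cos²297° - sin²297° = -0.5878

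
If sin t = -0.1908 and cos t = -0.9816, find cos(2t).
cos(2t) = cos²t - sin²t = 0.9271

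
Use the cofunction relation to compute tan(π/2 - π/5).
tan(π/2 - π/5) = cot(π/5) = 1.376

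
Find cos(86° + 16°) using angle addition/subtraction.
cos(86° + 16°) = cos 86° cos 16° - sin 86° sin 16° = -0.2079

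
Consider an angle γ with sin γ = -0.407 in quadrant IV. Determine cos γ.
cos γ = √(1 - sin²γ) = 0.9134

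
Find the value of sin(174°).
sin(174°) = 0.1045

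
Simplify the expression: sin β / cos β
sin β / cos β = tan β (using Quotient identity)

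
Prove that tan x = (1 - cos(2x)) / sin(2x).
RHS = 2sin²x / (2 sin x cos x) = sin x/cos x = tan x = LHS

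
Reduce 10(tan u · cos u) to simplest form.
10(tan u · cos u) = 10(sin u) (using Quotient identity)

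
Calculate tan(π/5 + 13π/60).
tan(π/5 + 13π/60) = (tan π/5 + tan 13π/60)/(1 - tan π/5 tan 13π/60) = 2+√3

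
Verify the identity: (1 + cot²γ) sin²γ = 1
LHS = csc²γ · sin²γ = (1/sin²γ) · sin²γ = 1 = RHS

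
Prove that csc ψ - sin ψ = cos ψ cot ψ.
LHS = 1/sin ψ - sin ψ = (1 - sin²ψ)/sin ψ = cos²ψ/sin ψ = cos ψ · (cos ψ/sin ψ) = cos ψ cot ψ = RHS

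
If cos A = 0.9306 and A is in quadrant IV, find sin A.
sin A = -0.366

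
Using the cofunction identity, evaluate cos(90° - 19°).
cos(90° - 19°) = sin(19°) = 0.3256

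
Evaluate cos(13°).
cos(13°) = 0.9744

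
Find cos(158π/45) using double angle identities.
cos(158π/45) = cos²79π/45 - sin²79π/45 = 0.0349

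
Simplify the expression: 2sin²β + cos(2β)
2sin²β + cos(2β) = 1 (using Double angle)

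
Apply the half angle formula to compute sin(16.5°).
sin(16.5°) = √((1 - cos 33°)/2) = 0.284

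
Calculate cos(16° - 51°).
cos(16° - 51°) = cos 16° cos 51° + sin 16° sin 51° = 0.8192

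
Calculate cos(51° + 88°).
cos(51° + 88°) = cos 51° cos 88° - sin 51° sin 88° = -0.7547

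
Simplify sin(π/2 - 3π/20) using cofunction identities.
sin(π/2 - 3π/20) = cos(3π/20)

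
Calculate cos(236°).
cos(236°) = -0.5592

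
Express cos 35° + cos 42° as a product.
cos 35° + cos 42° = 2 cos(38.5°) cos(-3.5°)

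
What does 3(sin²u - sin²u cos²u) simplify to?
3(sin²u - sin²u cos²u) = 3(sin⁴u) (using Factoring)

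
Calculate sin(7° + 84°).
sin(7° + 84°) = sin 7° cos 84° + cos 7° sin 84° = 0.9998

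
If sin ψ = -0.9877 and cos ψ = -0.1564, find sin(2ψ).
sin(2ψ) = 2 sin ψ cos ψ = 0.309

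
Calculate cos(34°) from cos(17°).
cos(34°) = 2cos²17° - 1 = 0.829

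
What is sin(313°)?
sin(313°) = -0.7314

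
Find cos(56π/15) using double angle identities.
cos(56π/15) = cos²28π/15 - sin²28π/15 = 0.6691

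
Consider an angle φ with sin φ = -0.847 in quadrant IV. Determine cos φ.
cos φ = √(1 - sin²φ) = 0.5316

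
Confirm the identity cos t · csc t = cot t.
LHS = cos t · (1/sin t) = cos t/sin t = cot t = RHS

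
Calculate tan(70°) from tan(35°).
tan(70°) = 2 tan 35° / (1 - tan²35°) = 2.747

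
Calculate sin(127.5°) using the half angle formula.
sin(127.5°) = √((1 - cos 255°)/2) = 0.7934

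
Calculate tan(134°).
tan(134°) = -1.036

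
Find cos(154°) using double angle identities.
cos(154°) = cos²77° - sin²77° = -0.8988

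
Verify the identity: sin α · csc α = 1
LHS = sin α · (1/sin α) = 1 = RHS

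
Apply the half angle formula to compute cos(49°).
cos(49°) = √((1 + cos 98°)/2) = 0.6561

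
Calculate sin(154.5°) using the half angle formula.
sin(154.5°) = √((1 - cos 309°)/2) = 0.4305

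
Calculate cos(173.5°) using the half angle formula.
cos(173.5°) = -√((1 + cos 347°)/2) = -0.9936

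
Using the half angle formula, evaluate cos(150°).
cos(150°) = -√((1 + cos 300°)/2) = -√3/2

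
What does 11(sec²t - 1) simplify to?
11(sec²t - 1) = 11(tan²t) (using Pythagorean identity)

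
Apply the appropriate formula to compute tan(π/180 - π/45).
tan(π/180 - π/45) = (tan π/180 - tan π/45)/(1 + tan π/180 tan π/45) = -0.05241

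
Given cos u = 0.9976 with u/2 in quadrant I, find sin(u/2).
sin(u/2) = ±√((1 - cos u)/2); positive since u/2 ∈ QI, so sin(u/2) = 0.03464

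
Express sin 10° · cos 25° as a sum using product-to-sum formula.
sin 10° cos 25° = (1/2)[sin(10°+25°) + sin(10°-25°)]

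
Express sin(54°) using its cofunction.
sin(54°) = cos(90° - 54°) = cos(36°)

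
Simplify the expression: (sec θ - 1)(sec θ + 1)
(sec θ - 1)(sec θ + 1) = tan²θ (using Diff. of squares)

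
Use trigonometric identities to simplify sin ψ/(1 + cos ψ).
sin ψ/(1 + cos ψ) = tan(ψ/2) (using Half angle)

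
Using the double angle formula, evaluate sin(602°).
sin(602°) = 2 sin 301° cos 301° = -0.8829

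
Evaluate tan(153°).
tan(153°) = -0.5095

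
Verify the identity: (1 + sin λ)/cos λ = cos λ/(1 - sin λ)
LHS = (1 + sin λ)(1 - sin λ) / (cos λ(1 - sin λ)) = (1 - sin²λ) / (cos λ(1 - sin λ)) = cos²λ / (cos λ(1 - sin λ)) = cos λ/(1 - sin λ) = RHS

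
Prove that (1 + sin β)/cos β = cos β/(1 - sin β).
LHS = (1 + sin β)(1 - sin β) / (cos β(1 - sin β)) = (1 - sin²β) / (cos β(1 - sin β)) = cos²β / (cos β(1 - sin β)) = cos β/(1 - sin β) = RHS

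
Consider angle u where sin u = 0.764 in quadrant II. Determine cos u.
cos u = ±√(1 - sin²u) = -0.6452 (negative in QII)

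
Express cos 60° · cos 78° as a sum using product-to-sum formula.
cos 60° cos 78° = (1/2)[cos(60°-78°) + cos(60°+78°)]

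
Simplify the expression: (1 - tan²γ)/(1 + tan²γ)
(1 - tan²γ)/(1 + tan²γ) = cos(2γ) (using Double angle)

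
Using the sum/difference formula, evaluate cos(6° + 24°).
cos(6° + 24°) = cos 6° cos 24° - sin 6° sin 24° = √3/2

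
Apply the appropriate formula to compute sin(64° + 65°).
sin(64° + 65°) = sin 64° cos 65° + cos 64° sin 65° = 0.7771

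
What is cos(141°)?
cos(141°) = -0.7771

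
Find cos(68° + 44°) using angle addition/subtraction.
cos(68° + 44°) = cos 68° cos 44° - sin 68° sin 44° = -0.3746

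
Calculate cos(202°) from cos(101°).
cos(202°) = 1 - 2sin²101° = -0.9272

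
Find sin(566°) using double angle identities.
sin(566°) = 2 sin 283° cos 283° = -0.4384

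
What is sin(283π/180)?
sin(283π/180) = -0.9744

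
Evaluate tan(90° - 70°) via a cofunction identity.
tan(90° - 70°) = cot(70°) = 0.364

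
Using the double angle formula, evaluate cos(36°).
cos(36°) = cos²18° - sin²18° = 0.809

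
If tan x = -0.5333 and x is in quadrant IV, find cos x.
cos x = 0.8824 (using tan²x + 1 = sec²x)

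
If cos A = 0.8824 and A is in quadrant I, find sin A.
sin A = 0.4705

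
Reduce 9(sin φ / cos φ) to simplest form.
9(sin φ / cos φ) = 9(tan φ) (using Quotient identity)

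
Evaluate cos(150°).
cos(150°) = -√3/2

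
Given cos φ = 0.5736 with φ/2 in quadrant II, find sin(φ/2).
sin(φ/2) = ±√((1 - cos φ)/2); positive since φ/2 ∈ QII, so sin(φ/2) = 0.4617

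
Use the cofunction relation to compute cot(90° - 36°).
cot(90° - 36°) = tan(36°) = 0.7265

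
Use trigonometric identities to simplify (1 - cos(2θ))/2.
(1 - cos(2θ))/2 = sin²θ (using Power reduction)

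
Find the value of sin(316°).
sin(316°) = -0.6947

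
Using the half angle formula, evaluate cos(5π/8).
cos(5π/8) = -√((1 + cos 5π/4)/2) = -0.3827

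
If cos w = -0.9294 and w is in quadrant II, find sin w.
sin w = 0.3691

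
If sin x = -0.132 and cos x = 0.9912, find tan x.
tan x = sin x / cos x = -0.1332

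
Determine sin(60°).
sin(60°) = √3/2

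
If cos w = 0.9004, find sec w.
sec w = 1/cos w = 1.111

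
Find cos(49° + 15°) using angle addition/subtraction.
cos(49° + 15°) = cos 49° cos 15° - sin 49° sin 15° = 0.4384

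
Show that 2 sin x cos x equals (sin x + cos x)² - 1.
RHS = sin²x + 2 sin x cos x + cos²x - 1 = (sin²x + cos²x) + 2 sin x cos x - 1 = 1 + 2 sin x cos x - 1 = 2 sin x cos x = LHS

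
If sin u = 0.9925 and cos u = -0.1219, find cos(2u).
cos(2u) = cos²u - sin²u = -0.9702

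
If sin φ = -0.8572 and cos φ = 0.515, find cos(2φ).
cos(2φ) = cos²φ - sin²φ = -0.4696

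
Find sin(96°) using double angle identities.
sin(96°) = 2 sin 48° cos 48° = 0.9945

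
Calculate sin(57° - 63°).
sin(57° - 63°) = sin 57° cos 63° - cos 57° sin 63° = -0.1045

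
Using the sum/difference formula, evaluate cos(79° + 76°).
cos(79° + 76°) = cos 79° cos 76° - sin 79° sin 76° = -0.9063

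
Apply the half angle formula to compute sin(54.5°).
sin(54.5°) = √((1 - cos 109°)/2) = 0.8141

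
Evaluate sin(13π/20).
sin(13π/20) = 0.891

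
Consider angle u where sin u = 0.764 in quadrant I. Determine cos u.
cos u = √(1 - sin²u) = 0.6452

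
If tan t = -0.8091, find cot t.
cot t = 1/tan t = -1.236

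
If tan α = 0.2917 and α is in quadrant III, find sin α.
sin α = -0.28 (using tan²α + 1 = sec²α)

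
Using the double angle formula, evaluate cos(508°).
cos(508°) = cos²254° - sin²254° = -0.848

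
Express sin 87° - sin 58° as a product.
sin 87° - sin 58° = 2 cos(72.5°) sin(14.5°)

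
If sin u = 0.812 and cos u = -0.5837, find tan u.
tan u = sin u / cos u = -1.391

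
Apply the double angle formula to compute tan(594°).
tan(594°) = 2 tan 297° / (1 - tan²297°) = 1.376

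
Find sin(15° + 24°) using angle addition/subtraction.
sin(15° + 24°) = sin 15° cos 24° + cos 15° sin 24° = 0.6293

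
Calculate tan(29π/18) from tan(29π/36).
tan(29π/18) = 2 tan 29π/36 / (1 - tan²29π/36) = -2.747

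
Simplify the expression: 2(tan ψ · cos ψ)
2(tan ψ · cos ψ) = 2(sin ψ) (using Quotient identity)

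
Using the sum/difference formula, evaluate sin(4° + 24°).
sin(4° + 24°) = sin 4° cos 24° + cos 4° sin 24° = 0.4695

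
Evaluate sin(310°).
sin(310°) = -0.766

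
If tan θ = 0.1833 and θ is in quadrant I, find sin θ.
sin θ = 0.1803 (using tan²θ + 1 = sec²θ)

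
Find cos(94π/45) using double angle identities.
cos(94π/45) = cos²47π/45 - sin²47π/45 = 0.9613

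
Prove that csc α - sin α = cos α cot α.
LHS = 1/sin α - sin α = (1 - sin²α)/sin α = cos²α/sin α = cos α · (cos α/sin α) = cos α cot α = RHS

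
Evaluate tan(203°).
tan(203°) = 0.4245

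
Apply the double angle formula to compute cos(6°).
cos(6°) = 2cos²3° - 1 = 0.9945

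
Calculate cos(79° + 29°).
cos(79° + 29°) = cos 79° cos 29° - sin 79° sin 29° = -0.309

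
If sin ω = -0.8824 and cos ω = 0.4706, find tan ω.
tan ω = sin ω / cos ω = -1.875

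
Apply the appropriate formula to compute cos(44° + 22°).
cos(44° + 22°) = cos 44° cos 22° - sin 44° sin 22° = 0.4067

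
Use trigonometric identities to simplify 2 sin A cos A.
2 sin A cos A = sin(2A) (using Double angle)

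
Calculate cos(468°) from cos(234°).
cos(468°) = cos²234° - sin²234° = -0.309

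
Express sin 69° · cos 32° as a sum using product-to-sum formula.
sin 69° cos 32° = (1/2)[sin(69°+32°) + sin(69°-32°)]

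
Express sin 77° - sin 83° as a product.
sin 77° - sin 83° = 2 cos(80°) sin(-3°)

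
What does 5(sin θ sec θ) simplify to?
5(sin θ sec θ) = 5(tan θ) (using Reciprocal + quotient)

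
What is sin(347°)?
sin(347°) = -0.225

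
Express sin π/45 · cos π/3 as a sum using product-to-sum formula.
sin π/45 cos π/3 = (1/2)[sin(π/45+π/3) + sin(π/45-π/3)]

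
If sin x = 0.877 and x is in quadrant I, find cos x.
cos x = 0.4805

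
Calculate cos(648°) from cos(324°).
cos(648°) = cos²324° - sin²324° = 0.309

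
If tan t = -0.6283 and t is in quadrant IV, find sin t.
sin t = -0.532 (using tan²t + 1 = sec²t)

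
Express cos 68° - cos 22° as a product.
cos 68° - cos 22° = -2 sin(45°) sin(23°)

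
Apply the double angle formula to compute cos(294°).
cos(294°) = cos²147° - sin²147° = 0.4067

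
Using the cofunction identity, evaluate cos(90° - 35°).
cos(90° - 35°) = sin(35°) = 0.5736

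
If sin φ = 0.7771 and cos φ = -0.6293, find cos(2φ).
cos(2φ) = cos²φ - sin²φ = -0.2079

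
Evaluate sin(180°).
sin(180°) = 0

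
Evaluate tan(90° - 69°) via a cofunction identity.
tan(90° - 69°) = cot(69°) = 0.3839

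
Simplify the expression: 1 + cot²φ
1 + cot²φ = csc²φ (using Pythagorean identity)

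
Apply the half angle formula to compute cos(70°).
cos(70°) = √((1 + cos 140°)/2) = 0.342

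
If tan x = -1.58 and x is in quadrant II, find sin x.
sin x = 0.845 (using tan²x + 1 = sec²x)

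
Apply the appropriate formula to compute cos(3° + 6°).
cos(3° + 6°) = cos 3° cos 6° - sin 3° sin 6° = 0.9877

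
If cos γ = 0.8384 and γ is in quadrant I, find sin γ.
sin γ = 0.5451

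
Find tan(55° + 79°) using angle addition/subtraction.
tan(55° + 79°) = (tan 55° + tan 79°)/(1 - tan 55° tan 79°) = -1.036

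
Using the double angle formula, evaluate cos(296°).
cos(296°) = cos²148° - sin²148° = 0.4384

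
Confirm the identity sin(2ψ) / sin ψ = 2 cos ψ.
LHS = 2 sin ψ cos ψ / sin ψ = 2 cos ψ = RHS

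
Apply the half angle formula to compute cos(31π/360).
cos(31π/360) = √((1 + cos 31π/180)/2) = 0.9636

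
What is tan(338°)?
tan(338°) = -0.404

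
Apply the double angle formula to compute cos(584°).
cos(584°) = 1 - 2sin²292° = -0.7193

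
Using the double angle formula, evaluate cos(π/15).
cos(π/15) = 2cos²π/30 - 1 = 0.9781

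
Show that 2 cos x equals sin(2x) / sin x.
RHS = 2 sin x cos x / sin x = 2 cos x = LHS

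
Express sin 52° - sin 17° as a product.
sin 52° - sin 17° = 2 cos(34.5°) sin(17.5°)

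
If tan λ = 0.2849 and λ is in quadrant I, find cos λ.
cos λ = 0.9617 (using tan²λ + 1 = sec²λ)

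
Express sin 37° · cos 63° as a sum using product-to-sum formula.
sin 37° cos 63° = (1/2)[sin(37°+63°) + sin(37°-63°)]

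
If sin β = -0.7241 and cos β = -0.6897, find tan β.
tan β = sin β / cos β = 1.05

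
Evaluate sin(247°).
sin(247°) = -0.9205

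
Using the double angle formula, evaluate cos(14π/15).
cos(14π/15) = cos²7π/15 - sin²7π/15 = -0.9781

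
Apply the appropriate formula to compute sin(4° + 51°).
sin(4° + 51°) = sin 4° cos 51° + cos 4° sin 51° = 0.8192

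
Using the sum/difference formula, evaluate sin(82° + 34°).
sin(82° + 34°) = sin 82° cos 34° + cos 82° sin 34° = 0.8988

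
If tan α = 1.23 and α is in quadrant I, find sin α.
sin α = 0.7759 (using tan²α + 1 = sec²α)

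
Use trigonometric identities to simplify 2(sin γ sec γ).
2(sin γ sec γ) = 2(tan γ) (using Reciprocal + quotient)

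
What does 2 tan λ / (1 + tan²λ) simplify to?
2 tan λ / (1 + tan²λ) = sin(2λ) (using Double angle)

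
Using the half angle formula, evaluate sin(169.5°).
sin(169.5°) = √((1 - cos 339°)/2) = 0.1822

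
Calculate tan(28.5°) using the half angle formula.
tan(28.5°) = sin 57° / (1 + cos 57°) = 0.543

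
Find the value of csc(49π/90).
csc(49π/90) = 1.01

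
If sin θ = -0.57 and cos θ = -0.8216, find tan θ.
tan θ = sin θ / cos θ = 0.6938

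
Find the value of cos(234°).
cos(234°) = -0.5878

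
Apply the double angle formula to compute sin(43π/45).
sin(43π/45) = 2 sin 43π/90 cos 43π/90 = 0.1392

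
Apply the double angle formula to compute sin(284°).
sin(284°) = 2 sin 142° cos 142° = -0.9703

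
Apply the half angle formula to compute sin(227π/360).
sin(227π/360) = √((1 - cos 227π/180)/2) = 0.9171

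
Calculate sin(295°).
sin(295°) = -0.9063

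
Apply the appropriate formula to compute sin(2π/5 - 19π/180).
sin(2π/5 - 19π/180) = sin 2π/5 cos 19π/180 - cos 2π/5 sin 19π/180 = 0.7986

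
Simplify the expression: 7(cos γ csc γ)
7(cos γ csc γ) = 7(cot γ) (using Reciprocal + quotient)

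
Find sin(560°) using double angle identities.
sin(560°) = 2 sin 280° cos 280° = -0.342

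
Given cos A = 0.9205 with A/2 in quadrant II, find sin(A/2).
sin(A/2) = ±√((1 - cos A)/2); positive since A/2 ∈ QII, so sin(A/2) = 0.1994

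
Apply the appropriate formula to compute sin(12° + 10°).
sin(12° + 10°) = sin 12° cos 10° + cos 12° sin 10° = 0.3746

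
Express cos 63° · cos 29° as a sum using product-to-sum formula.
cos 63° cos 29° = (1/2)[cos(63°-29°) + cos(63°+29°)]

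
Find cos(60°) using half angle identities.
cos(60°) = √((1 + cos 120°)/2) = 1/2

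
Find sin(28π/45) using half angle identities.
sin(28π/45) = √((1 - cos 56π/45)/2) = 0.9272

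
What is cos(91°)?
cos(91°) = -0.01745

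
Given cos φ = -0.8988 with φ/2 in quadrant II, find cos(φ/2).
cos(φ/2) = ±√((1 + cos φ)/2); negative since φ/2 ∈ QII, so cos(φ/2) = -0.2249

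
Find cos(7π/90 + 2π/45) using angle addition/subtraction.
cos(7π/90 + 2π/45) = cos 7π/90 cos 2π/45 - sin 7π/90 sin 2π/45 = 0.9272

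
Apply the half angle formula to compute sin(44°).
sin(44°) = √((1 - cos 88°)/2) = 0.6947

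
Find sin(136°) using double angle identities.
sin(136°) = 2 sin 68° cos 68° = 0.6947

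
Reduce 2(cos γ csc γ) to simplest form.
2(cos γ csc γ) = 2(cot γ) (using Reciprocal + quotient)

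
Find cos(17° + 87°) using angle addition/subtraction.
cos(17° + 87°) = cos 17° cos 87° - sin 17° sin 87° = -0.2419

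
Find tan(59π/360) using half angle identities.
tan(59π/360) = sin 59π/180 / (1 + cos 59π/180) = 0.5658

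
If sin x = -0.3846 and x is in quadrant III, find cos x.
cos x = -0.9231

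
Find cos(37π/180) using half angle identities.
cos(37π/180) = √((1 + cos 37π/90)/2) = 0.7986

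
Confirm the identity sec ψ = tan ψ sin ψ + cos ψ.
RHS = sin²ψ/cos ψ + cos ψ = (sin²ψ + cos²ψ)/cos ψ = 1/cos ψ = sec ψ = LHS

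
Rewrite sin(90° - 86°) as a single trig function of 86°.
sin(90° - 86°) = cos(86°)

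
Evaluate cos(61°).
cos(61°) = 0.4848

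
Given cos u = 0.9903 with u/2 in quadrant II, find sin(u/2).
sin(u/2) = ±√((1 - cos u)/2); positive since u/2 ∈ QII, so sin(u/2) = 0.06964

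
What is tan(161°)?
tan(161°) = -0.3443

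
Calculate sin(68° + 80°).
sin(68° + 80°) = sin 68° cos 80° + cos 68° sin 80° = 0.5299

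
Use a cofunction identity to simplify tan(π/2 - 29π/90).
tan(π/2 - 29π/90) = cot(29π/90)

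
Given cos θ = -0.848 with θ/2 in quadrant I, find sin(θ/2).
sin(θ/2) = ±√((1 - cos θ)/2); positive since θ/2 ∈ QI, so sin(θ/2) = 0.9612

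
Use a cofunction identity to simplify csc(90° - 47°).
csc(90° - 47°) = sec(47°)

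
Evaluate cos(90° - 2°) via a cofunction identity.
cos(90° - 2°) = sin(2°) = 0.0349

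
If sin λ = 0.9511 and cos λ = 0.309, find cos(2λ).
cos(2λ) = cos²λ - sin²λ = -0.8091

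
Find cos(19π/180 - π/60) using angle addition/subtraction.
cos(19π/180 - π/60) = cos 19π/180 cos π/60 + sin 19π/180 sin π/60 = 0.9613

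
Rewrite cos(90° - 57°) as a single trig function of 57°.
cos(90° - 57°) = sin(57°)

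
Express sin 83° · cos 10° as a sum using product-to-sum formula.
sin 83° cos 10° = (1/2)[sin(83°+10°) + sin(83°-10°)]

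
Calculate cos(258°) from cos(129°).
cos(258°) = cos²129° - sin²129° = -0.2079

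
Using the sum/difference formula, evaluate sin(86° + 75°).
sin(86° + 75°) = sin 86° cos 75° + cos 86° sin 75° = 0.3256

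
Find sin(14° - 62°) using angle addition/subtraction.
sin(14° - 62°) = sin 14° cos 62° - cos 14° sin 62° = -0.7431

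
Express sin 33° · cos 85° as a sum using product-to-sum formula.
sin 33° cos 85° = (1/2)[sin(33°+85°) + sin(33°-85°)]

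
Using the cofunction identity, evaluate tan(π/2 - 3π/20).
tan(π/2 - 3π/20) = cot(3π/20) = 1.963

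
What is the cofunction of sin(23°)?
sin(23°) = cos(90° - 23°) = cos(67°)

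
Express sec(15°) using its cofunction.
sec(15°) = csc(90° - 15°) = csc(75°)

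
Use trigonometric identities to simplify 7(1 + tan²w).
7(1 + tan²w) = 7(sec²w) (using Pythagorean identity)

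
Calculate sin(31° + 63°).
sin(31° + 63°) = sin 31° cos 63° + cos 31° sin 63° = 0.9976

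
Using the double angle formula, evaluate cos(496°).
cos(496°) = cos²248° - sin²248° = -0.7193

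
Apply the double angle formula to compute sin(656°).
sin(656°) = 2 sin 328° cos 328° = -0.8988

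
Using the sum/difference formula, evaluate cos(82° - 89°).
cos(82° - 89°) = cos 82° cos 89° + sin 82° sin 89° = 0.9925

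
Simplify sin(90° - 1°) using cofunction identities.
sin(90° - 1°) = cos(1°)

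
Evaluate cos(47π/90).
cos(47π/90) = -0.06976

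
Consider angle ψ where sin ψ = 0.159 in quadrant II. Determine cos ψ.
cos ψ = ±√(1 - sin²ψ) = -0.9873 (negative in QII)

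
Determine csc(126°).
csc(126°) = 1.236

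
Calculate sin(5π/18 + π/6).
sin(5π/18 + π/6) = sin 5π/18 cos π/6 + cos 5π/18 sin π/6 = 0.9848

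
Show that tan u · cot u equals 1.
LHS = (sin u/cos u) · (cos u/sin u) = 1 = RHS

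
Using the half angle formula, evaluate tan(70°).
tan(70°) = sin 140° / (1 + cos 140°) = 2.747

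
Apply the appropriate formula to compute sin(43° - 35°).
sin(43° - 35°) = sin 43° cos 35° - cos 43° sin 35° = 0.1392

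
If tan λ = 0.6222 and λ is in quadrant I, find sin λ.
sin λ = 0.5283 (using tan²λ + 1 = sec²λ)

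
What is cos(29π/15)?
cos(29π/15) = 0.9781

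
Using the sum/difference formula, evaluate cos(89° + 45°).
cos(89° + 45°) = cos 89° cos 45° - sin 89° sin 45° = -0.6947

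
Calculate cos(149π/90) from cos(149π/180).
cos(149π/90) = cos²149π/180 - sin²149π/180 = 0.4695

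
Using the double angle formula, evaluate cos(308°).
cos(308°) = cos²154° - sin²154° = 0.6157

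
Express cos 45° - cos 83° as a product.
cos 45° - cos 83° = -2 sin(64°) sin(-19°)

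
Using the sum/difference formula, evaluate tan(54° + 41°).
tan(54° + 41°) = (tan 54° + tan 41°)/(1 - tan 54° tan 41°) = -11.43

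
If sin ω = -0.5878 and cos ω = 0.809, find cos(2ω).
cos(2ω) = cos²ω - sin²ω = 0.309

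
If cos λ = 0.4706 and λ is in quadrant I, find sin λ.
sin λ = 0.8823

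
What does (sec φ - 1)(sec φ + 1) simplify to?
(sec φ - 1)(sec φ + 1) = tan²φ (using Diff. of squares)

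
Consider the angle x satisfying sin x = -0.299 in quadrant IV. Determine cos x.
cos x = √(1 - sin²x) = 0.9543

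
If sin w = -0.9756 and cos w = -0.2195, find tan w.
tan w = sin w / cos w = 4.445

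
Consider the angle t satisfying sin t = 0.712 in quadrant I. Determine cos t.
cos t = √(1 - sin²t) = 0.7022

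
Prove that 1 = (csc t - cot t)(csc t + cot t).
RHS = csc²t - cot²t = (1 + cot²t) - cot²t = 1 = LHS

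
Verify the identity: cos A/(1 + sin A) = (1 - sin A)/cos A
RHS = (1 - sin A)(1 + sin A) / (cos A(1 + sin A)) = (1 - sin²A) / (cos A(1 + sin A)) = cos²A / (cos A(1 + sin A)) = cos A/(1 + sin A) = LHS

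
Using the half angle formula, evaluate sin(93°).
sin(93°) = √((1 - cos 186°)/2) = 0.9986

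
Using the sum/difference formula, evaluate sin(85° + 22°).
sin(85° + 22°) = sin 85° cos 22° + cos 85° sin 22° = 0.9563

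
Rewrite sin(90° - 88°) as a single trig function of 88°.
sin(90° - 88°) = cos(88°)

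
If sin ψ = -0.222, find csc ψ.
csc ψ = 1/sin ψ = -4.505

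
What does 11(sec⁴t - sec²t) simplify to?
11(sec⁴t - sec²t) = 11(tan⁴t + tan²t) (using Pythagorean)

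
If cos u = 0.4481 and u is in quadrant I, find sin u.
sin u = 0.894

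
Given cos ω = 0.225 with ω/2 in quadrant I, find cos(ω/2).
cos(ω/2) = ±√((1 + cos ω)/2); positive since ω/2 ∈ QI, so cos(ω/2) = 0.7826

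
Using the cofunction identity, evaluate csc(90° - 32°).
csc(90° - 32°) = sec(32°) = 1.179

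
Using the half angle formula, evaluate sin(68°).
sin(68°) = √((1 - cos 136°)/2) = 0.9272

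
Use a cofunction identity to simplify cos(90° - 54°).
cos(90° - 54°) = sin(54°)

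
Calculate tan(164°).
tan(164°) = -0.2867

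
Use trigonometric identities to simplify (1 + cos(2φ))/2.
(1 + cos(2φ))/2 = cos²φ (using Power reduction)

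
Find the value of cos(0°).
cos(0°) = 1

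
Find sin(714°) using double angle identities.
sin(714°) = 2 sin 357° cos 357° = -0.1045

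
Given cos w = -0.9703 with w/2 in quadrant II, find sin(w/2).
sin(w/2) = ±√((1 - cos w)/2); positive since w/2 ∈ QII, so sin(w/2) = 0.9925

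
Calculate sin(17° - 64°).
sin(17° - 64°) = sin 17° cos 64° - cos 17° sin 64° = -0.7314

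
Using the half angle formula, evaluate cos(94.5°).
cos(94.5°) = -√((1 + cos 189°)/2) = -0.07846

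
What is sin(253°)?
sin(253°) = -0.9563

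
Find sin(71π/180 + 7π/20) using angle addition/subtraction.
sin(71π/180 + 7π/20) = sin 71π/180 cos 7π/20 + cos 71π/180 sin 7π/20 = 0.7193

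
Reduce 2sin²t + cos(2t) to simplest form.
2sin²t + cos(2t) = 1 (using Double angle)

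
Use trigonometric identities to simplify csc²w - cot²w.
csc²w - cot²w = 1 (using Pythagorean identity)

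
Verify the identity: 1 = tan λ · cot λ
RHS = (sin λ/cos λ) · (cos λ/sin λ) = 1 = LHS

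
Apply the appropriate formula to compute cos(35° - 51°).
cos(35° - 51°) = cos 35° cos 51° + sin 35° sin 51° = 0.9613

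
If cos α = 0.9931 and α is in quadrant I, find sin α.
sin α = 0.1173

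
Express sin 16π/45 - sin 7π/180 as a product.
sin 16π/45 - sin 7π/180 = 2 cos(71π/360) sin(19π/120)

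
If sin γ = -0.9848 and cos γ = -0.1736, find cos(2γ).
cos(2γ) = cos²γ - sin²γ = -0.9397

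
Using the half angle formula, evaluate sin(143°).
sin(143°) = √((1 - cos 286°)/2) = 0.6018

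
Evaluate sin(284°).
sin(284°) = -0.9703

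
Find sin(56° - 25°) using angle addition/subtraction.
sin(56° - 25°) = sin 56° cos 25° - cos 56° sin 25° = 0.515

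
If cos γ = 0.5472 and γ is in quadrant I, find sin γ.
sin γ = 0.837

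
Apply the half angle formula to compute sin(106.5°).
sin(106.5°) = √((1 - cos 213°)/2) = 0.9588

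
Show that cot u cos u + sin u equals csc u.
LHS = cos²u/sin u + sin u = (cos²u + sin²u)/sin u = 1/sin u = csc u = RHS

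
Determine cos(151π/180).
cos(151π/180) = -0.8746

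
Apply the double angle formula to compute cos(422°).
cos(422°) = cos²211° - sin²211° = 0.4695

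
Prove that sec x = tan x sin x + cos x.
RHS = sin²x/cos x + cos x = (sin²x + cos²x)/cos x = 1/cos x = sec x = LHS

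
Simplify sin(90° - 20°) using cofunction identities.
sin(90° - 20°) = cos(20°)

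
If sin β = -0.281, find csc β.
csc β = 1/sin β = -3.559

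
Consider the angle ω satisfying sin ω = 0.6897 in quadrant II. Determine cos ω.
cos ω = ±√(1 - sin²ω) = -0.7241 (negative in QII)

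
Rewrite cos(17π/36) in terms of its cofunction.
cos(17π/36) = sin(π/2 - 17π/36) = sin(π/36)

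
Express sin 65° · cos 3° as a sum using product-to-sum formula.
sin 65° cos 3° = (1/2)[sin(65°+3°) + sin(65°-3°)]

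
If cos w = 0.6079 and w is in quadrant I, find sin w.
sin w = 0.794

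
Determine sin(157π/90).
sin(157π/90) = -0.7193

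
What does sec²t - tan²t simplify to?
sec²t - tan²t = 1 (using Pythagorean identity)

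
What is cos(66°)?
cos(66°) = 0.4067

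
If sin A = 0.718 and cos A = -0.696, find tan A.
tan A = sin A / cos A = -1.032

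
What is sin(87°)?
sin(87°) = 0.9986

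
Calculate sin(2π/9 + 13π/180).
sin(2π/9 + 13π/180) = sin 2π/9 cos 13π/180 + cos 2π/9 sin 13π/180 = 0.7986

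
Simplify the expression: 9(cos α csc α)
9(cos α csc α) = 9(cot α) (using Reciprocal + quotient)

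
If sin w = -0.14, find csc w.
csc w = 1/sin w = -7.143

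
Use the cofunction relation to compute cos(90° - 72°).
cos(90° - 72°) = sin(72°) = 0.9511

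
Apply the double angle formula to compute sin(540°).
sin(540°) = 2 sin 270° cos 270° = 0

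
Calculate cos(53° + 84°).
cos(53° + 84°) = cos 53° cos 84° - sin 53° sin 84° = -0.7314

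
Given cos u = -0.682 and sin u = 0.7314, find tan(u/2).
tan(u/2) = sin u / (1 + cos u) = 2.3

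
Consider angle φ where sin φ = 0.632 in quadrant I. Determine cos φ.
cos φ = √(1 - sin²φ) = 0.775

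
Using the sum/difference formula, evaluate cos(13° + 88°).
cos(13° + 88°) = cos 13° cos 88° - sin 13° sin 88° = -0.1908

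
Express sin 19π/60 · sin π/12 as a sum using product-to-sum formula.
sin 19π/60 sin π/12 = (1/2)[cos(19π/60-π/12) - cos(19π/60+π/12)]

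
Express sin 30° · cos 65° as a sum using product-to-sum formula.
sin 30° cos 65° = (1/2)[sin(30°+65°) + sin(30°-65°)]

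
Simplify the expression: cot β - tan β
cot β - tan β = 2 cot(2β) (using Double angle)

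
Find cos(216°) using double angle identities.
cos(216°) = 2cos²108° - 1 = -0.809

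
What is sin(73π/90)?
sin(73π/90) = 0.5592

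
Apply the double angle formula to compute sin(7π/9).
sin(7π/9) = 2 sin 7π/18 cos 7π/18 = 0.6428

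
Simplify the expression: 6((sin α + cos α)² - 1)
6((sin α + cos α)² - 1) = 6(sin(2α)) (using Pythagorean + double angle)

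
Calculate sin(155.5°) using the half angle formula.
sin(155.5°) = √((1 - cos 311°)/2) = 0.4147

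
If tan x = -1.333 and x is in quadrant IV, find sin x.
sin x = -0.7999 (using tan²x + 1 = sec²x)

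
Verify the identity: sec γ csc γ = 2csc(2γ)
RHS = 2/sin(2γ) = 2/(2 sin γ cos γ) = 1/(sin γ cos γ) = (1/cos γ)(1/sin γ) = sec γ csc γ = LHS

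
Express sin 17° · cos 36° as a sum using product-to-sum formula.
sin 17° cos 36° = (1/2)[sin(17°+36°) + sin(17°-36°)]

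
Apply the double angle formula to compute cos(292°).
cos(292°) = 2cos²146° - 1 = 0.3746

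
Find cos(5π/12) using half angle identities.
cos(5π/12) = √((1 + cos 5π/6)/2) = (√6-√2)/4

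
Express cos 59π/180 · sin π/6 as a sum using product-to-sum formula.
cos 59π/180 sin π/6 = (1/2)[sin(59π/180+π/6) - sin(59π/180-π/6)]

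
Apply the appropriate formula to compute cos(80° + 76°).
cos(80° + 76°) = cos 80° cos 76° - sin 80° sin 76° = -0.9135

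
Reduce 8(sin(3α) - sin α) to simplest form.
8(sin(3α) - sin α) = 8(2 cos(2α) sin α) (using Sum-to-product)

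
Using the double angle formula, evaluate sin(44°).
sin(44°) = 2 sin 22° cos 22° = 0.6947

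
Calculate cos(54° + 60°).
cos(54° + 60°) = cos 54° cos 60° - sin 54° sin 60° = -0.4067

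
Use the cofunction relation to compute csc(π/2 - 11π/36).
csc(π/2 - 11π/36) = sec(11π/36) = 1.743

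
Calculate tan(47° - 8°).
tan(47° - 8°) = (tan 47° - tan 8°)/(1 + tan 47° tan 8°) = 0.8098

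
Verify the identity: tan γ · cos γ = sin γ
LHS = (sin γ/cos γ) · cos γ = sin γ = RHS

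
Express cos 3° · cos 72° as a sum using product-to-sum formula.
cos 3° cos 72° = (1/2)[cos(3°-72°) + cos(3°+72°)]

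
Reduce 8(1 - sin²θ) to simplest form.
8(1 - sin²θ) = 8(cos²θ) (using Pythagorean identity)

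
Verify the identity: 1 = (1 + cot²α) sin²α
RHS = csc²α · sin²α = (1/sin²α) · sin²α = 1 = LHS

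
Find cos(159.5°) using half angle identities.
cos(159.5°) = -√((1 + cos 319°)/2) = -0.9367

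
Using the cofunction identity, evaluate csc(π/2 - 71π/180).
csc(π/2 - 71π/180) = sec(71π/180) = 3.072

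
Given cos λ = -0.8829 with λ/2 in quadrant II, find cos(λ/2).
cos(λ/2) = ±√((1 + cos λ)/2); negative since λ/2 ∈ QII, so cos(λ/2) = -0.242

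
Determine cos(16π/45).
cos(16π/45) = 0.4384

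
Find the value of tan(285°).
tan(285°) = -(2+√3)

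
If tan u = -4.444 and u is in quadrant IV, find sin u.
sin u = -0.9756 (using tan²u + 1 = sec²u)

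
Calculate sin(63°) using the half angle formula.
sin(63°) = √((1 - cos 126°)/2) = 0.891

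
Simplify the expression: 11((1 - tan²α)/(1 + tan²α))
11((1 - tan²α)/(1 + tan²α)) = 11(cos(2α)) (using Double angle)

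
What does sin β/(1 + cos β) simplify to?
sin β/(1 + cos β) = tan(β/2) (using Half angle)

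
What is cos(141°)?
cos(141°) = -0.7771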